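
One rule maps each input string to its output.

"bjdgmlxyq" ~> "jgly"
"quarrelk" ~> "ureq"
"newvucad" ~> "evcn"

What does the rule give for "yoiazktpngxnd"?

oakpgn

The rule is to swap the first and last characters, then keep every other character starting from the second (positions 2nd, 4th, 6th, ...).
For "yoiazktpngxnd" the result is "oakpgn".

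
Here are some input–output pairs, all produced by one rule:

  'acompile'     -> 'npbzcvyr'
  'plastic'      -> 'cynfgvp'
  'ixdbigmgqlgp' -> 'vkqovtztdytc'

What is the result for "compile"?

In each case the input is transformed by: shift every letter 13 places forward in the alphabet (wrapping around) — i.e. ROT13.
Applying that to "compile" gives "pbzcvyr".

pbzcvyr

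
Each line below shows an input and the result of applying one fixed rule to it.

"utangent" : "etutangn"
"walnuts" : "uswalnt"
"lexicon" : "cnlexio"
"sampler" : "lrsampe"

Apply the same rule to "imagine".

Each output is the input with this applied: move the last 2 characters to the front (rotate right by 2), then swap the first and last characters.
Working it through for "imagine": intermediate "neimagi", final "ieimagn".

ieimagn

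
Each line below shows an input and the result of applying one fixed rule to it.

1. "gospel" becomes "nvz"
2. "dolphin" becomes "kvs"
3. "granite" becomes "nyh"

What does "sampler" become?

zht

The transformation: shift every letter 7 places forward in the alphabet (wrapping around), then keep only the first 3 characters.
"sampler" → "zhtwsly" → "zht".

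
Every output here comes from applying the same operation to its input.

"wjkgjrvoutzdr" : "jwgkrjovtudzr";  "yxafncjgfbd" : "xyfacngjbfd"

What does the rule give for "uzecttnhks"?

Rule — swap each adjacent pair of characters (1↔2, 3↔4, ...).
For "uzecttnhks" the result is "zucetthnsk".

zucetthnsk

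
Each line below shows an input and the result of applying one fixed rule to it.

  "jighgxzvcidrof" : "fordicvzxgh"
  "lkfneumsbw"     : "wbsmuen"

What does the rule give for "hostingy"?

Rule — delete the first 3 characters, then reverse the string.
Working it through for "hostingy": intermediate "tingy", final "ygnit".
(Check on "jighgxzvcidrof": → "hgxzvcidrof" → "fordicvzxgh" ✓)

ygnit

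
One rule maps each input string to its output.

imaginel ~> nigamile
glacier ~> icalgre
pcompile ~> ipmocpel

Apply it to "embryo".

The transformation: reverse the string, then move the first 2 characters to the end (rotate left by 2).
Doing the same to "embryo": "rbmeoy".
(Check on "imaginel": → "lenigami" → "nigamile" ✓)

rbmeoy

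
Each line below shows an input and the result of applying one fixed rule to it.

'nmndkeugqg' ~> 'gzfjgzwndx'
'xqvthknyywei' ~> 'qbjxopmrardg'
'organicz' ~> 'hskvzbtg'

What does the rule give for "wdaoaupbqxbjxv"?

The transformation: take characters alternately from the front and the back (1st, last, 2nd, 2nd-last, ...), then shift every letter 7 places backward in the alphabet (wrapping around).
Working it through for "wdaoaupbqxbjxv": intermediate "wvdxajobaxuqpb", final "powqtchutqnjiu".

powqtchutqnjiu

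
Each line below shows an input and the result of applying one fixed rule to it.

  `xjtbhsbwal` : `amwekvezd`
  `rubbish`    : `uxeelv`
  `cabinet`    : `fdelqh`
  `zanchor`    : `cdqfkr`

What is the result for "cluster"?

foxvwh

Looking at the pairs, the operation is to shift every letter 3 places forward in the alphabet (wrapping around), then delete the last character.
"cluster" → "foxvwhu" → "foxvwh".
(Check on "xjtbhsbwal": → "amwekvezdo" → "amwekvezd" ✓)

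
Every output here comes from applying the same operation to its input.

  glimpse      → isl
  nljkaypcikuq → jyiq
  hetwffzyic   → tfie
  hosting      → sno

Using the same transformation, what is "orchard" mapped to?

What's happening: move the first 2 characters to the end (rotate left by 2), then keep one character in every 3, starting at position 1 (positions 1st, 4th, 7th, ...).
"orchard" → "crr".
(Check on "nljkaypcikuq": → "jkaypcikuqnl" → "jyiq" ✓)

crr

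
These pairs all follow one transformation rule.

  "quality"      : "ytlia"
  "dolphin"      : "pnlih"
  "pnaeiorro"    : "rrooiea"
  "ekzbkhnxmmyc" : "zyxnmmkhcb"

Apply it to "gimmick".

mmkic

The pattern: delete the first 2 characters, then sort the characters into reverse alphabetical order.
Working it through for "gimmick": intermediate "mmick", final "mmkic".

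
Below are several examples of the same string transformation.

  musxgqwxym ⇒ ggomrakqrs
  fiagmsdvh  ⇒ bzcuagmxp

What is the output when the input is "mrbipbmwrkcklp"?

In each case the input is transformed by: move the last character to the front, then shift every letter 6 places backward in the alphabet (wrapping around).
Applying both steps to "mrbipbmwrkcklp": "pmrbipbmwrkckl", then "jglvcjvgqlewef".

jglvcjvgqlewef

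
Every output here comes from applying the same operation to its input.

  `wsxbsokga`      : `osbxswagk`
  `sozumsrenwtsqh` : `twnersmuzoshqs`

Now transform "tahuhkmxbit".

xmkhuhattib

Each output is the input with this applied: move the last 3 characters to the front (rotate right by 3), then reverse the string.
Applying both steps to "tahuhkmxbit": "bittahuhkmx", then "xmkhuhattib".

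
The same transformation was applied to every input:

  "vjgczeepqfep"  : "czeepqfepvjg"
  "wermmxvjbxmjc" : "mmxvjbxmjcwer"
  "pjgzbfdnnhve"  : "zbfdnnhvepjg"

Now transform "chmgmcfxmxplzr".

gmcfxmxplzrchm

The rule is to move the first 3 characters to the end (rotate left by 3).
So "chmgmcfxmxplzr" becomes "gmcfxmxplzrchm".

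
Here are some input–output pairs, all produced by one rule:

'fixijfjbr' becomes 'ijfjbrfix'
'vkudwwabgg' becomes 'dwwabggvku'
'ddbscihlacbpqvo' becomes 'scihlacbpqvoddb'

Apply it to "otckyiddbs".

kyiddbsotc

In each case the input is transformed by: move the first 3 characters to the end (rotate left by 3).
For "otckyiddbs" the result is "kyiddbsotc".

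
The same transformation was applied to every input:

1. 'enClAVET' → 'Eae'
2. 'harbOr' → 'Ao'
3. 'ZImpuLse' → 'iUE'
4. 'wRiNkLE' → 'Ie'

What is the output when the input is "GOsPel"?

The transformation: flip the case of every letter, then keep only the vowels.
Applying both steps to "GOsPel": "goSpEL", then "oE".

oE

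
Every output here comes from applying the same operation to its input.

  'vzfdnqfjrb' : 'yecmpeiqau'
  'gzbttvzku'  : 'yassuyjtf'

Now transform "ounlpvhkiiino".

tmkougjhhhmnn

Looking at the pairs, the operation is to shift every letter 1 place backward in the alphabet (wrapping around), then move the first character to the end.
Doing the same to "ounlpvhkiiino": "tmkougjhhhmnn".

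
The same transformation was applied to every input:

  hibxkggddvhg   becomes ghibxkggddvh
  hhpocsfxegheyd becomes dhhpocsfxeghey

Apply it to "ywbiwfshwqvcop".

pywbiwfshwqvco

Rule — move the last character to the front.
On "ywbiwfshwqvcop" that produces "pywbiwfshwqvco".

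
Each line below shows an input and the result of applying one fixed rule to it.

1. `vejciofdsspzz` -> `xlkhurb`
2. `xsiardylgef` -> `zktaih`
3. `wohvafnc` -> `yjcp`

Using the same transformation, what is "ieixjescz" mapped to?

The transformation: keep every other character starting from the first (positions 1st, 3rd, 5th, ...), then shift every letter 2 places forward in the alphabet (wrapping around).
Applying both steps to "ieixjescz": "iijsz", then "kklub".

kklub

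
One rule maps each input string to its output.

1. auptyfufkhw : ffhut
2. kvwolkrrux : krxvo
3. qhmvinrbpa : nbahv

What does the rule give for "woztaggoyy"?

goyot

Each output is the input with this applied: keep every other character starting from the second (positions 2nd, 4th, 6th, ...), then move the last 3 characters to the front (rotate right by 3).
For "woztaggoyy", step one produces "otgoy"; step two turns that into "goyot".
(Check on "qhmvinrbpa": → "hvnba" → "nbahv" ✓)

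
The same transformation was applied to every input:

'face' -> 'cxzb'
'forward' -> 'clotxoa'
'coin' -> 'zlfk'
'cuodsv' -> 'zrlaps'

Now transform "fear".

cbxo

Rule — shift every letter 3 places backward in the alphabet (wrapping around).
So "fear" becomes "cbxo".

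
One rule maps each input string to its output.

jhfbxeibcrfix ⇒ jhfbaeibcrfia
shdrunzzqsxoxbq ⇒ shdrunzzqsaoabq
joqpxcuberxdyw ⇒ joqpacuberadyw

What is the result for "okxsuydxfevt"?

okasuydafevt

In each case the input is transformed by: replace every "x" with "a".
Applying that to "okxsuydxfevt" gives "okasuydafevt".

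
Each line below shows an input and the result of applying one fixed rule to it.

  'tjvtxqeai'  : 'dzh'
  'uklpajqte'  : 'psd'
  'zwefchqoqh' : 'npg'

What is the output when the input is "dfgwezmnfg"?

In each case the input is transformed by: shift every letter 1 place backward in the alphabet (wrapping around), then keep only the last 3 characters.
Working it through for "dfgwezmnfg": intermediate "cefvdylmef", final "mef".

mef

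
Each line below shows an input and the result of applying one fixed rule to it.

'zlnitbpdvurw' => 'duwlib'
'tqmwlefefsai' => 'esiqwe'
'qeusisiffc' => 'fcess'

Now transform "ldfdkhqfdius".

The transformation: keep every other character starting from the second (positions 2nd, 4th, 6th, ...), then move the first 3 characters to the end (rotate left by 3).
For "ldfdkhqfdius", step one produces "ddhfis"; step two turns that into "fisddh".
(Check on "qeusisiffc": → "essfc" → "fcess" ✓)

fisddh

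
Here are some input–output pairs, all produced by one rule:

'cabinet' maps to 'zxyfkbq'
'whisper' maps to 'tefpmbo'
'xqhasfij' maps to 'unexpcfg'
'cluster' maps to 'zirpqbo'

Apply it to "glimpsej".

difjmpbg

The rule is to shift every letter 3 places backward in the alphabet (wrapping around).
For "glimpsej" the result is "difjmpbg".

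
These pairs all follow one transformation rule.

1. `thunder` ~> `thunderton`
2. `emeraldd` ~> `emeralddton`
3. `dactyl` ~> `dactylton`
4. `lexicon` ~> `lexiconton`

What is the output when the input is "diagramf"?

The transformation: append "ton".
Doing the same to "diagramf": "diagramfton".

diagramfton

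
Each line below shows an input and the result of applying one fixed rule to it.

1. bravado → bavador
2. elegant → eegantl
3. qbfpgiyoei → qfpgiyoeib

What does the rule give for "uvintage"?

uintagev

Each output is the input with this applied: move the first character to the end, then swap the first and last characters.
Working it through for "uvintage": intermediate "vintageu", final "uintagev".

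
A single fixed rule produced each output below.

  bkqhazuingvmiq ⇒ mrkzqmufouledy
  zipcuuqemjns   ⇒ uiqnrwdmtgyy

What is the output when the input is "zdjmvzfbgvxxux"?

fkzbbybdhnqzdj

Each output is the input with this applied: swap the front and back halves of the string, then shift every letter 4 places forward in the alphabet (wrapping around).
On "zdjmvzfbgvxxux" that produces "fkzbbybdhnqzdj".
(Check on "bkqhazuingvmiq": → "ingvmiqbkqhazu" → "mrkzqmufouledy" ✓)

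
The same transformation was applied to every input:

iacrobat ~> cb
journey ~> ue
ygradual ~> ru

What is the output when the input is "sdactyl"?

ay

In each case the input is transformed by: keep one character in every 3, starting at position 3 (positions 3rd, 6th, 9th, ...).
So "sdactyl" becomes "ay".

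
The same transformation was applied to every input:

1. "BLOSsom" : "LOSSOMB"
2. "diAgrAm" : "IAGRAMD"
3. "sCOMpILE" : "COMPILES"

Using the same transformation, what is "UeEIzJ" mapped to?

Rule — move the first character to the end, then convert every letter to uppercase.
Applying both steps to "UeEIzJ": "eEIzJU", then "EEIZJU".

EEIZJU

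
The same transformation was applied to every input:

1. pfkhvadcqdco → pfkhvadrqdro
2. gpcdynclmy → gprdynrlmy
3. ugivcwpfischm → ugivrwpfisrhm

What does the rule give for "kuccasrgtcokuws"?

kurrasrgtrokuws

What's happening: replace every "c" with "r".
On "kuccasrgtcokuws" that produces "kurrasrgtrokuws".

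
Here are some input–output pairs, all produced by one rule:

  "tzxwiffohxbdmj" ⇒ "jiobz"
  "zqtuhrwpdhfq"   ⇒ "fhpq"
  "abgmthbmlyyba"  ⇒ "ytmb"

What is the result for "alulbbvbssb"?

Looking at the pairs, the operation is to keep one character in every 3, starting at position 2 (positions 2nd, 5th, 8th, ...), then swap the first and last characters.
For "alulbbvbssb", step one produces "lbbb"; step two turns that into "bbbl".

bbbl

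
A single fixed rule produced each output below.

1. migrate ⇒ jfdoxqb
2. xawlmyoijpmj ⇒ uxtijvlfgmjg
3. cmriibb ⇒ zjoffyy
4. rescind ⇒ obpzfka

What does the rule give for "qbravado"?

The pattern: shift every letter 3 places backward in the alphabet (wrapping around).
"qbravado" → "nyoxsxal".

nyoxsxal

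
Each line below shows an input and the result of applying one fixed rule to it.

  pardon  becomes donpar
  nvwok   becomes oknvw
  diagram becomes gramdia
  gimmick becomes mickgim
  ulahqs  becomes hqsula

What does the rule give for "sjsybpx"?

ybpxsjs

The pattern: move the first 3 characters to the end (rotate left by 3).
For "sjsybpx" the result is "ybpxsjs".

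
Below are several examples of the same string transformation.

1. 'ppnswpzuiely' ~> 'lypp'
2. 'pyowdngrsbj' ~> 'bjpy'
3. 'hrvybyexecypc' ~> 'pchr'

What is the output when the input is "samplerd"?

rdsa

Rule — move the first 2 characters to the end (rotate left by 2), then keep only the last 4 characters.
"samplerd" → "mplerdsa" → "rdsa".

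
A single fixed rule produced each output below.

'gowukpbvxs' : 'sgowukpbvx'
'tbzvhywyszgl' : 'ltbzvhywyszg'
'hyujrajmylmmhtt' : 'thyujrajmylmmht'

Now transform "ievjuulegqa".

In each case the input is transformed by: move the last character to the front.
Doing the same to "ievjuulegqa": "aievjuulegq".

aievjuulegq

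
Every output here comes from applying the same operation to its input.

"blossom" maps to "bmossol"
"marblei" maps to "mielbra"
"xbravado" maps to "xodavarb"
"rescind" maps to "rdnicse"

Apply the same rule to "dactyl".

dlytca

The rule is to move the first character to the end, then reverse the string.
Starting from "dactyl": after the first operation, "actyld"; after the second, "dlytca".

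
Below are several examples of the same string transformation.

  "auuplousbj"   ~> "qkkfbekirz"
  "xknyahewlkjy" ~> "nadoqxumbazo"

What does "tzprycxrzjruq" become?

Rule — shift every letter 10 places backward in the alphabet (wrapping around).
Doing the same to "tzprycxrzjruq": "jpfhosnhpzhkg".

jpfhosnhpzhkg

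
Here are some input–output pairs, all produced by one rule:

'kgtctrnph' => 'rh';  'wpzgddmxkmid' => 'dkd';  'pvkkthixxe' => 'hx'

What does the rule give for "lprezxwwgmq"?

xg

The pattern: keep one character in every 3, starting at position 3 (positions 3rd, 6th, 9th, ...), then delete the first character.
"lprezxwwgmq" → "rxg" → "xg".
(Check on "pvkkthixxe": → "khx" → "hx" ✓)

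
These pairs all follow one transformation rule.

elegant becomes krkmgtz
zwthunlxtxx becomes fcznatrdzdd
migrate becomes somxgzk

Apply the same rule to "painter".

vgotzkx

The pattern: shift every letter 6 places forward in the alphabet (wrapping around).
On "painter" that produces "vgotzkx".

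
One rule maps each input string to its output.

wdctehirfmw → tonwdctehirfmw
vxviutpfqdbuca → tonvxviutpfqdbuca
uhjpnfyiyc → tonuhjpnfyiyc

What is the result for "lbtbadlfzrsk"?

tonlbtbadlfzrsk

What's happening: prepend "ton".
"lbtbadlfzrsk" → "tonlbtbadlfzrsk".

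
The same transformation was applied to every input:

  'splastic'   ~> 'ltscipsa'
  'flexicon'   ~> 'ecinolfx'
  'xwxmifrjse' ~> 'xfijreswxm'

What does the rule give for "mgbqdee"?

bedegmq

The pattern: swap each adjacent pair of characters (1↔2, 3↔4, ...), then move the first 3 characters to the end (rotate left by 3).
On "mgbqdee": the first step gives "gmqbede", and the second then gives "bedegmq".
(Check on "splastic": → "psaltsci" → "ltscipsa" ✓)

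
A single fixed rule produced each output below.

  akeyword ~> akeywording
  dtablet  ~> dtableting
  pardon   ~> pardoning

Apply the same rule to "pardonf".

In each case the input is transformed by: append "ing".
So "pardonf" becomes "pardonfing".

pardonfing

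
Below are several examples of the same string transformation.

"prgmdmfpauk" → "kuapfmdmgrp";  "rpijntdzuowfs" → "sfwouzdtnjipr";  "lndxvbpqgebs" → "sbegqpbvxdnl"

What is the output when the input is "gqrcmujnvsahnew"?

wenhasvnjumcrqg

Each output is the input with this applied: reverse the string.
On "gqrcmujnvsahnew" that produces "wenhasvnjumcrqg".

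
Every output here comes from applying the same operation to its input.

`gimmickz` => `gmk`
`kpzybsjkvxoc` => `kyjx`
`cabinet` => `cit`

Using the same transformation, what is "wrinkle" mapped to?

wne

Looking at the pairs, the operation is to keep one character in every 3, starting at position 1 (positions 1st, 4th, 7th, ...).
For "wrinkle" the result is "wne".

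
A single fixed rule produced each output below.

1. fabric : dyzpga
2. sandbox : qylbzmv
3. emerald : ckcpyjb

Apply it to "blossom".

zjmqqmk

Rule — shift every letter 2 places backward in the alphabet (wrapping around).
On "blossom" that produces "zjmqqmk".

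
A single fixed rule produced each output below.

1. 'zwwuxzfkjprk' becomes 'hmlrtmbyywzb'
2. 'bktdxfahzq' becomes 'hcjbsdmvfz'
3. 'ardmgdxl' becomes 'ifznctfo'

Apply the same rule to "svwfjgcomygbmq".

The rule is to shift every letter 2 places forward in the alphabet (wrapping around), then swap the front and back halves of the string.
For "svwfjgcomygbmq", step one produces "uxyhlieqoaidos"; step two turns that into "qoaidosuxyhlie".

qoaidosuxyhlie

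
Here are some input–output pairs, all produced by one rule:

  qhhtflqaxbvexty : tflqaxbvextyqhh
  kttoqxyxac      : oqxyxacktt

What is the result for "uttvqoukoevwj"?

Looking at the pairs, the operation is to move the first 3 characters to the end (rotate left by 3).
Doing the same to "uttvqoukoevwj": "vqoukoevwjutt".

vqoukoevwjutt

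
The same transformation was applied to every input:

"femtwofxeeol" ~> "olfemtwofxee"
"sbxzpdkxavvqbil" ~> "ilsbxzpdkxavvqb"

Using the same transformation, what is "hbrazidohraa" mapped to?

aahbrazidohr

What's happening: move the last 2 characters to the front (rotate right by 2).
Doing the same to "hbrazidohraa": "aahbrazidohr".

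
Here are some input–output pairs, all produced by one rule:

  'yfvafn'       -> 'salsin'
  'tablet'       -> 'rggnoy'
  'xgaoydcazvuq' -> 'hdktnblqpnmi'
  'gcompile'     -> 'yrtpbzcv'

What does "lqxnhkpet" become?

The pattern: move the last 2 characters to the front (rotate right by 2), then shift every letter 13 places forward in the alphabet (wrapping around) — i.e. ROT13.
On "lqxnhkpet": the first step gives "etlqxnhkp", and the second then gives "rgydkauxc".

rgydkauxc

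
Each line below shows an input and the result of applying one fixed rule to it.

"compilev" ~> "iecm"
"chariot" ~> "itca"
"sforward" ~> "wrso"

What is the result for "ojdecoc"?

The transformation: keep every other character starting from the first (positions 1st, 3rd, 5th, ...), then swap the front and back halves of the string.
Starting from "ojdecoc": after the first operation, "odcc"; after the second, "ccod".

ccod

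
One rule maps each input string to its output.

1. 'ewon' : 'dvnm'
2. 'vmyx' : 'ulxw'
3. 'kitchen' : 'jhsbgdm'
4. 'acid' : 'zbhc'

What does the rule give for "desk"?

The rule is to shift every letter 1 place backward in the alphabet (wrapping around).
So "desk" becomes "cdrj".

cdrj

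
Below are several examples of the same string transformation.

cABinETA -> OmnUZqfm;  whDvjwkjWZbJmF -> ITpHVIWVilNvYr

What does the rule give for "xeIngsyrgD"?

Looking at the pairs, the operation is to flip the case of every letter, then shift every letter 12 places forward in the alphabet (wrapping around).
Working it through for "xeIngsyrgD": intermediate "XEiNGSYRGd", final "JQuZSEKDSp".

JQuZSEKDSp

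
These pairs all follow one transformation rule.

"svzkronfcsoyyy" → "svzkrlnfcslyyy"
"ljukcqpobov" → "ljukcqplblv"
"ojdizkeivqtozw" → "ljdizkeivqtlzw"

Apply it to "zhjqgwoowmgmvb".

The rule is to replace every "o" with "l".
On "zhjqgwoowmgmvb" that produces "zhjqgwllwmgmvb".

zhjqgwllwmgmvb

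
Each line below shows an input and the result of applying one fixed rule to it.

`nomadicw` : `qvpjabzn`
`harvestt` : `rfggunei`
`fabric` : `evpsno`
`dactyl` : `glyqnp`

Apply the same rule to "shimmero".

In each case the input is transformed by: shift every letter 13 places forward in the alphabet (wrapping around) — i.e. ROT13, then swap the front and back halves of the string.
Working it through for "shimmero": intermediate "fuvzzreb", final "zrebfuvz".

zrebfuvz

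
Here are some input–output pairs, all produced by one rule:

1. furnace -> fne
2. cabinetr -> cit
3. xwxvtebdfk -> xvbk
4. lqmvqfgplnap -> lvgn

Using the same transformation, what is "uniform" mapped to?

ufm

The rule is to keep one character in every 3, starting at position 1 (positions 1st, 4th, 7th, ...).
For "uniform" the result is "ufm".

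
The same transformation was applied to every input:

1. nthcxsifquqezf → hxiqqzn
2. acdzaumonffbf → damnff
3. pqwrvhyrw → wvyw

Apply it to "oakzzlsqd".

kzsd

The transformation: move the first character to the end, then keep every other character starting from the second (positions 2nd, 4th, 6th, ...).
On "oakzzlsqd" that produces "kzsd".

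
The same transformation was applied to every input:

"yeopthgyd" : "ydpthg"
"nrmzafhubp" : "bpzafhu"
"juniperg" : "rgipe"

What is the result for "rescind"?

ndci

Each output is the input with this applied: delete the first 3 characters, then move the last 2 characters to the front (rotate right by 2).
Starting from "rescind": after the first operation, "cind"; after the second, "ndci".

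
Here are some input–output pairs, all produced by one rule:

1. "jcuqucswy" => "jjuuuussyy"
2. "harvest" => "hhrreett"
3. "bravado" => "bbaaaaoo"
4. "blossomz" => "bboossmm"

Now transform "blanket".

The pattern: keep every other character starting from the first (positions 1st, 3rd, 5th, ...), then double every character.
On "blanket": the first step gives "bakt", and the second then gives "bbaakktt".

bbaakktt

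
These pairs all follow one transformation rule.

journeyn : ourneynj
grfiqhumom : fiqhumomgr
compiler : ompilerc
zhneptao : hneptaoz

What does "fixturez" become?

The rule is to move the last 3 characters to the front (rotate right by 3), then swap the front and back halves of the string.
Applying both steps to "fixturez": "rezfixtu", then "ixturezf".

ixturezf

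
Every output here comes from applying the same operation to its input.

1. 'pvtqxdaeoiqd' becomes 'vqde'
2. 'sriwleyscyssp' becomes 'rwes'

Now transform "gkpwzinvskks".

kwiv

What's happening: keep every other character starting from the second (positions 2nd, 4th, 6th, ...), then keep only the first 4 characters.
On "gkpwzinvskks": the first step gives "kwivks", and the second then gives "kwiv".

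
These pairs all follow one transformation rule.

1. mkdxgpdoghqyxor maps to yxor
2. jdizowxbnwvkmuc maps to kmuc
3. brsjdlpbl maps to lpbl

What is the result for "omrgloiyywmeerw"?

eerw

What's happening: keep only the last 4 characters.
"omrgloiyywmeerw" → "eerw".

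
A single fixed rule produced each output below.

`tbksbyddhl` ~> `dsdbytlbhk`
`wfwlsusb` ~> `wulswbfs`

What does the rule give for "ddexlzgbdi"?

bxglzdidde

What's happening: take characters alternately from the front and the back (1st, last, 2nd, 2nd-last, ...), then swap the front and back halves of the string.
For "ddexlzgbdi", step one produces "diddebxglz"; step two turns that into "bxglzdidde".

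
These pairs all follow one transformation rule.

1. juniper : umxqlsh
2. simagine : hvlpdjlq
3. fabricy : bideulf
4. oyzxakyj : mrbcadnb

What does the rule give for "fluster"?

uioxvwh

In each case the input is transformed by: shift every letter 3 places forward in the alphabet (wrapping around), then move the last character to the front.
Applying both steps to "fluster": "ioxvwhu", then "uioxvwh".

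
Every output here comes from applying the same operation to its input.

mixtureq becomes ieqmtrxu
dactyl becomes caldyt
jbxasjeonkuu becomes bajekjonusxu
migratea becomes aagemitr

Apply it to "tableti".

baietlt

Looking at the pairs, the operation is to sort the characters into alphabetical order, then swap each adjacent pair of characters (1↔2, 3↔4, ...).
For "tableti", step one produces "abeiltt"; step two turns that into "baietlt".
(Check on "migratea": → "aaegimrt" → "aagemitr" ✓)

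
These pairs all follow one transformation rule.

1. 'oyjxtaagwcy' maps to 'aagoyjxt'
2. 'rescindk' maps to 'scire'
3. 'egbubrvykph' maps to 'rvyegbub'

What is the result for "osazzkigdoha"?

Looking at the pairs, the operation is to delete the last 3 characters, then move the last 3 characters to the front (rotate right by 3).
Starting from "osazzkigdoha": after the first operation, "osazzkigd"; after the second, "igdosazzk".

igdosazzk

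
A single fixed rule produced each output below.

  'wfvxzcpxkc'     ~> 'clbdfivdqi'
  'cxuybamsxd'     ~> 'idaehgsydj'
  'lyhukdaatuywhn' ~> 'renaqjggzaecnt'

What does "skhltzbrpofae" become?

yqnrzfhxvulgk

The transformation: shift every letter 6 places forward in the alphabet (wrapping around).
Applying that to "skhltzbrpofae" gives "yqnrzfhxvulgk".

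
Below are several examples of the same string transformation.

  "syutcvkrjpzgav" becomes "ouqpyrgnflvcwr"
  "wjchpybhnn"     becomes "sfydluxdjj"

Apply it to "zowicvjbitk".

Looking at the pairs, the operation is to shift every letter 4 places backward in the alphabet (wrapping around).
For "zowicvjbitk" the result is "vkseyrfxepg".

vkseyrfxepg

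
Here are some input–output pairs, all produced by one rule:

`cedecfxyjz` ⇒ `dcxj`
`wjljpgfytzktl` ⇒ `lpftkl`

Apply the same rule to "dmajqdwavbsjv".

The pattern: delete the first character, then keep every other character starting from the second (positions 2nd, 4th, 6th, ...).
Applying both steps to "dmajqdwavbsjv": "majqdwavbsjv", then "aqwvsv".

aqwvsv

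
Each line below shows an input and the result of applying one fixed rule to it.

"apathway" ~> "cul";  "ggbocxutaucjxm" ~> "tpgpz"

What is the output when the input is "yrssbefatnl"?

The transformation: keep one character in every 3, starting at position 2 (positions 2nd, 5th, 8th, ...), then shift every letter 13 places forward in the alphabet (wrapping around) — i.e. ROT13.
Working it through for "yrssbefatnl": intermediate "rbal", final "eony".

eony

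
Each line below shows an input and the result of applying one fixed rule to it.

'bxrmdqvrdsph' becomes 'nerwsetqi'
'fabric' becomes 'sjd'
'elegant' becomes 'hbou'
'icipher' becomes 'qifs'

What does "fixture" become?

Looking at the pairs, the operation is to delete the first 3 characters, then shift every letter 1 place forward in the alphabet (wrapping around).
For "fixture", step one produces "ture"; step two turns that into "uvsf".
(Check on "icipher": → "pher" → "qifs" ✓)

uvsf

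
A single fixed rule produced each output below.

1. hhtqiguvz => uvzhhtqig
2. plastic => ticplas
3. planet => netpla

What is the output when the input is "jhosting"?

ingjhost

Each output is the input with this applied: move the last 3 characters to the front (rotate right by 3).
"jhosting" → "ingjhost".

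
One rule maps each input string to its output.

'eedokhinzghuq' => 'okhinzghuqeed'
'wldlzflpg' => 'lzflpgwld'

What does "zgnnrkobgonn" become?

nrkobgonnzgn

Each output is the input with this applied: move the first 3 characters to the end (rotate left by 3).
So "zgnnrkobgonn" becomes "nrkobgonnzgn".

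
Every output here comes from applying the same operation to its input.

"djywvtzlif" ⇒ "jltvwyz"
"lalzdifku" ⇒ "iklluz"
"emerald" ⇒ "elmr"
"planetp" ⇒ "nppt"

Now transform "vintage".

In each case the input is transformed by: sort the characters into alphabetical order, then delete the first 3 characters.
Applying both steps to "vintage": "aegintv", then "intv".

intv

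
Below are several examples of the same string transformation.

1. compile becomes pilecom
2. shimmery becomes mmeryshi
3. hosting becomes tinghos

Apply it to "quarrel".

The rule is to move the first 3 characters to the end (rotate left by 3).
"quarrel" → "rrelqua".

rrelqua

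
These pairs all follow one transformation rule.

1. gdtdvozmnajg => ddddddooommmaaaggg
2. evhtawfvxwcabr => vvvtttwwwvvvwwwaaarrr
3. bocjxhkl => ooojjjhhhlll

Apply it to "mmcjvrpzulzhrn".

The pattern: keep every other character starting from the second (positions 2nd, 4th, 6th, ...), then repeat every character 3 times.
Applying both steps to "mmcjvrpzulzhrn": "mjrzlhn", then "mmmjjjrrrzzzlllhhhnnn".

mmmjjjrrrzzzlllhhhnnn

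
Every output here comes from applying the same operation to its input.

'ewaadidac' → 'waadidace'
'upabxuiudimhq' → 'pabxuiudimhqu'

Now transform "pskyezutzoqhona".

The transformation: move the first character to the end.
Applying that to "pskyezutzoqhona" gives "skyezutzoqhonap".

skyezutzoqhonap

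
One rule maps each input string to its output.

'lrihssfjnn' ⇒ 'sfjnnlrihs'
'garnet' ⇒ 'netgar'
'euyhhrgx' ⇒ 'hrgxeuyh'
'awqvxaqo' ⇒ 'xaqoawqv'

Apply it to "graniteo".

iteogran

Each output is the input with this applied: swap the front and back halves of the string.
So "graniteo" becomes "iteogran".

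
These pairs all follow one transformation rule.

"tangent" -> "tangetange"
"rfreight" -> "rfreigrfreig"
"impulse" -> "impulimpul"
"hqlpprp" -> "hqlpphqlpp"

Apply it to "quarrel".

What's happening: delete the last 2 characters, then write the whole string twice.
Starting from "quarrel": after the first operation, "quarr"; after the second, "quarrquarr".
(Check on "rfreight": → "rfreig" → "rfreigrfreig" ✓)

quarrquarr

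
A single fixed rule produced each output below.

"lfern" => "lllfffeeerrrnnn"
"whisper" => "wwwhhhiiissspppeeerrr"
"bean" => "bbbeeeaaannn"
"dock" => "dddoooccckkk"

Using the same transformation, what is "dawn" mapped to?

Each output is the input with this applied: repeat every character 3 times.
Applying that to "dawn" gives "dddaaawwwnnn".

dddaaawwwnnn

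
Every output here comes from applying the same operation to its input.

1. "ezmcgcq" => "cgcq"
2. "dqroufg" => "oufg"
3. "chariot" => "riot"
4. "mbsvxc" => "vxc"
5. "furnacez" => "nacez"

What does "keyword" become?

Looking at the pairs, the operation is to delete the first 3 characters.
For "keyword" the result is "word".

word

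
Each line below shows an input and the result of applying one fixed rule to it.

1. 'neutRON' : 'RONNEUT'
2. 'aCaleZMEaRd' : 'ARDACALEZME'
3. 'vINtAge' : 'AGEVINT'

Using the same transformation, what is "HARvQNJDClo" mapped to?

Each output is the input with this applied: move the last 3 characters to the front (rotate right by 3), then convert every letter to uppercase.
For "HARvQNJDClo" the result is "CLOHARVQNJD".
(Check on "aCaleZMEaRd": → "aRdaCaleZME" → "ARDACALEZME" ✓)

CLOHARVQNJD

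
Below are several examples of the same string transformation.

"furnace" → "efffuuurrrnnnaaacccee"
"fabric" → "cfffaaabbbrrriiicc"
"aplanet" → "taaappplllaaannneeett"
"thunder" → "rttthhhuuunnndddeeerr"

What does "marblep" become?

pmmmaaarrrbbbllleeepp

The transformation: repeat every character 3 times, then move the last character to the front.
"marblep" → "mmmaaarrrbbbllleeeppp" → "pmmmaaarrrbbbllleeepp".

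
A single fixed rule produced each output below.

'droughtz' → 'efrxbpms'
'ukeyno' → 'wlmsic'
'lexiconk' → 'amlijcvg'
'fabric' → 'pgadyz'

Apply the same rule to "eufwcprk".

anpicsdu

In each case the input is transformed by: swap the front and back halves of the string, then shift every letter 2 places backward in the alphabet (wrapping around).
Working it through for "eufwcprk": intermediate "cprkeufw", final "anpicsdu".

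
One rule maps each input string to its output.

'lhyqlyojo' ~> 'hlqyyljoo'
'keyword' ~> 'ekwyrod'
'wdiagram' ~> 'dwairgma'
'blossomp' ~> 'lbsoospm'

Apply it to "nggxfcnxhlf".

gnxgcfxnlhf

Rule — swap each adjacent pair of characters (1↔2, 3↔4, ...).
For "nggxfcnxhlf" the result is "gnxgcfxnlhf".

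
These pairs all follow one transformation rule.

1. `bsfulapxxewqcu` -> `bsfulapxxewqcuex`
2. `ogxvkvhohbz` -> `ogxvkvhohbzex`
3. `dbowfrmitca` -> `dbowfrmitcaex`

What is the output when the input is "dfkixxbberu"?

The pattern: append "ex".
"dfkixxbberu" → "dfkixxbberuex".

dfkixxbberuex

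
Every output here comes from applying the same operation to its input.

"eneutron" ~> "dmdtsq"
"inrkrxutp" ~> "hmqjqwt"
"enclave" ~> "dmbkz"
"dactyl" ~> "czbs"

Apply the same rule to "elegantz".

dkdfzm

The rule is to delete the last 2 characters, then shift every letter 1 place backward in the alphabet (wrapping around).
On "elegantz": the first step gives "elegan", and the second then gives "dkdfzm".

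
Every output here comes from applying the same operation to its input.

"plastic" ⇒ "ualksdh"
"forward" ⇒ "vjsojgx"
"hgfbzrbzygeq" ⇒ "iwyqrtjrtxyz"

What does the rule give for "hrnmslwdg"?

yvodkefjz

The pattern: reverse the string, then shift every letter 8 places backward in the alphabet (wrapping around).
On "hrnmslwdg": the first step gives "gdwlsmnrh", and the second then gives "yvodkefjz".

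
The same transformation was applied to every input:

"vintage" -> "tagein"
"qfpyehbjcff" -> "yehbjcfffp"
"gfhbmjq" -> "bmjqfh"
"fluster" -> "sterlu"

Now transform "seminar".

inarem

What's happening: delete the first character, then move the first 2 characters to the end (rotate left by 2).
Applying both steps to "seminar": "eminar", then "inarem".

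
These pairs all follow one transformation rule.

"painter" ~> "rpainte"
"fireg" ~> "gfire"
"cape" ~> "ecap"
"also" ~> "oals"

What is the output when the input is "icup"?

The pattern: move the last character to the front.
For "icup" the result is "picu".

picu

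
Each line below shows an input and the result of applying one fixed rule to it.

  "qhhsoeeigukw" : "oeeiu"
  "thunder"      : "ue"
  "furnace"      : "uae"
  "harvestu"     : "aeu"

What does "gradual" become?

aua

Rule — keep only the vowels.
"gradual" → "aua".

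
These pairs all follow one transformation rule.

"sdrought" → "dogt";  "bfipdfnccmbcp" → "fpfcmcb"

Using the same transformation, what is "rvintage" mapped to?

Rule — move the first character to the end, then keep every other character starting from the first (positions 1st, 3rd, 5th, ...).
Starting from "rvintage": after the first operation, "vintager"; after the second, "vnae".

vnae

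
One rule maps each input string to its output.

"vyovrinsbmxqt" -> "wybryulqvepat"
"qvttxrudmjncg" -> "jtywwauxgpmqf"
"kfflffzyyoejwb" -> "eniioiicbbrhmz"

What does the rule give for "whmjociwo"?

rzkpmrflz

Looking at the pairs, the operation is to shift every letter 3 places forward in the alphabet (wrapping around), then move the last character to the front.
Starting from "whmjociwo": after the first operation, "zkpmrflzr"; after the second, "rzkpmrflz".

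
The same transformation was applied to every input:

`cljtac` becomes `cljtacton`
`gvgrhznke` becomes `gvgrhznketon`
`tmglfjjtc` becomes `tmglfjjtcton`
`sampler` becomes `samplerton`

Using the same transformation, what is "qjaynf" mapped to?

qjaynfton

What's happening: append "ton".
Doing the same to "qjaynf": "qjaynfton".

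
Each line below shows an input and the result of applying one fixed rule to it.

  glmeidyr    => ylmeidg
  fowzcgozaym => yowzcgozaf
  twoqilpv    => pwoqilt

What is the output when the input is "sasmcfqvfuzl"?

In each case the input is transformed by: delete the last character, then swap the first and last characters.
On "sasmcfqvfuzl": the first step gives "sasmcfqvfuz", and the second then gives "zasmcfqvfus".

zasmcfqvfus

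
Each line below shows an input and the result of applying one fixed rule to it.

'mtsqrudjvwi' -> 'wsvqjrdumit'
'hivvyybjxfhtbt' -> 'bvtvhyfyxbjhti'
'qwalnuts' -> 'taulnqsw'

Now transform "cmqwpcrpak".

aqpwrpcckm

In each case the input is transformed by: take characters alternately from the front and the back (1st, last, 2nd, 2nd-last, ...), then move the first 3 characters to the end (rotate left by 3).
For "cmqwpcrpak" the result is "aqpwrpcckm".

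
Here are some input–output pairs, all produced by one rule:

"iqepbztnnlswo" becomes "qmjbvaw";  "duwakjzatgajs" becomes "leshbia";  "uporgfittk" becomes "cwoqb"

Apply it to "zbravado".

hzdl

The rule is to shift every letter 8 places forward in the alphabet (wrapping around), then keep every other character starting from the first (positions 1st, 3rd, 5th, ...).
On "zbravado": the first step gives "hjzidilw", and the second then gives "hzdl".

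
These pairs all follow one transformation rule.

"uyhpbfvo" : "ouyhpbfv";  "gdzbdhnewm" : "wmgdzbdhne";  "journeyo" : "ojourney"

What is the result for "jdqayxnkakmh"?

Rule — move the first 3 characters to the end (rotate left by 3), then swap the front and back halves of the string.
"jdqayxnkakmh" → "ayxnkakmhjdq" → "kmhjdqayxnka".
(Check on "journeyo": → "rneyojou" → "ojourney" ✓)

kmhjdqayxnka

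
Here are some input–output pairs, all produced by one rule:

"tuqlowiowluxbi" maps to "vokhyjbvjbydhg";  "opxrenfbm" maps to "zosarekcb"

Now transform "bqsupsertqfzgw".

Each output is the input with this applied: shift every letter 13 places forward in the alphabet (wrapping around) — i.e. ROT13, then reverse the string.
Working it through for "bqsupsertqfzgw": intermediate "odfhcfregdsmtj", final "jtmsdgerfchfdo".

jtmsdgerfchfdo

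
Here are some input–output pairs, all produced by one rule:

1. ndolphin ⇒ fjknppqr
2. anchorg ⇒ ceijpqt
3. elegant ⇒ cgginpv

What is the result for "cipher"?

Each output is the input with this applied: shift every letter 2 places forward in the alphabet (wrapping around), then sort the characters into alphabetical order.
Working it through for "cipher": intermediate "ekrjgt", final "egjkrt".

egjkrt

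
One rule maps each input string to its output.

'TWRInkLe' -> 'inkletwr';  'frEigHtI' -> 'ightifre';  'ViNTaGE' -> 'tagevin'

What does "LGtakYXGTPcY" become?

Looking at the pairs, the operation is to move the first 3 characters to the end (rotate left by 3), then convert every letter to lowercase.
Applying both steps to "LGtakYXGTPcY": "akYXGTPcYLGt", then "akyxgtpcylgt".

akyxgtpcylgt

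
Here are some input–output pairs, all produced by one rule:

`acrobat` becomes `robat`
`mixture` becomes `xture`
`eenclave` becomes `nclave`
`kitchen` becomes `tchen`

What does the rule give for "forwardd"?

The pattern: delete the first 2 characters.
So "forwardd" becomes "rwardd".

rwardd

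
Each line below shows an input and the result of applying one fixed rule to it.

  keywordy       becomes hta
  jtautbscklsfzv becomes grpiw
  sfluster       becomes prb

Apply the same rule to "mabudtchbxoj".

jrzu

The pattern: keep one character in every 3, starting at position 1 (positions 1st, 4th, 7th, ...), then shift every letter 3 places backward in the alphabet (wrapping around).
Applying both steps to "mabudtchbxoj": "mucx", then "jrzu".
(Check on "keywordy": → "kwd" → "hta" ✓)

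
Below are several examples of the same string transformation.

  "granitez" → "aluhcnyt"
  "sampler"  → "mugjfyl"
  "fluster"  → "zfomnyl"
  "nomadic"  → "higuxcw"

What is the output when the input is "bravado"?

Each output is the input with this applied: shift every letter 6 places backward in the alphabet (wrapping around).
On "bravado" that produces "vlupuxi".

vlupuxi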